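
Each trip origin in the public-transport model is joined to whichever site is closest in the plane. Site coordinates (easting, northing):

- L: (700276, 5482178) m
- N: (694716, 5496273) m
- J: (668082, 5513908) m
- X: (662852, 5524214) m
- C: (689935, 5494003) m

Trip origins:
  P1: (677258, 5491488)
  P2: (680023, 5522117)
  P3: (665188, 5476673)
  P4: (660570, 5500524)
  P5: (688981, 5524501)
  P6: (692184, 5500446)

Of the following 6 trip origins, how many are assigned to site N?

P1 → C
P2 → J
P3 → C
P4 → J
P5 → J
P6 → N
1 of the 6 goes to N.

1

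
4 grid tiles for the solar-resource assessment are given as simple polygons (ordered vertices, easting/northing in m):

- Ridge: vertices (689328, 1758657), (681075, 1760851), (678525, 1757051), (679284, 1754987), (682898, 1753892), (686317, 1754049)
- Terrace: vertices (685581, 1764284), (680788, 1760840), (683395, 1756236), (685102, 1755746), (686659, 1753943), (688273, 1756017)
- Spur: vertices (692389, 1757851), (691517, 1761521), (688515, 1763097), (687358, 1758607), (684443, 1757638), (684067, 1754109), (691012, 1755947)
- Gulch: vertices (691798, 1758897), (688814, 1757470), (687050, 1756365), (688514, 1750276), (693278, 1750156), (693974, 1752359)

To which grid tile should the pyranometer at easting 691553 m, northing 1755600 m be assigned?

Cast a ray rightward from (691553, 1755600). For each polygon, the edges (by vertex number in listed order) whose endpoints lie on opposite sides of northing = 1755600, where each meets that height, and whether that is right or left of the point:
Ridge: 3–4 at easting≈679058.6 (left), 6–1 at easting≈687330.5 (left) → 0 crossings.
Terrace: 4–5 at easting≈685228.1 (left), 5–6 at easting≈687948.5 (left) → 0 crossings.
Spur: 5–6 at easting≈684225.9 (left), 6–7 at easting≈689700.8 (left) → 0 crossings.
Gulch: 3–4 at easting≈687233.9 (left), 6–1 at easting≈692895.3 (right) → 1 crossing.
Only Gulch has an odd count, so the point is inside Gulch.

Gulch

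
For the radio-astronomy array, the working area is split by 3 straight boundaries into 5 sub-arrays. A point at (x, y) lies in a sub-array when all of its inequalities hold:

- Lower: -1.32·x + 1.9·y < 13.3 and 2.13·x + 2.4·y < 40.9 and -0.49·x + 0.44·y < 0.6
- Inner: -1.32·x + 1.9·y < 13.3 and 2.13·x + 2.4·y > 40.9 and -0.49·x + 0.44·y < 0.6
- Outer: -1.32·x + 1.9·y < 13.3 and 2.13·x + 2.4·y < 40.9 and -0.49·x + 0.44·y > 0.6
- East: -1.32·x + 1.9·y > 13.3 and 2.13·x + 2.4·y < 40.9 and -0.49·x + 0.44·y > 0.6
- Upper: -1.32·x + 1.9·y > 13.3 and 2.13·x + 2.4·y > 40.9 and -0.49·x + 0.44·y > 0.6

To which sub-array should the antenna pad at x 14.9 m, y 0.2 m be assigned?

-1.32·14.9 + 1.9·0.2 = -19.288, which is < 13.3
2.13·14.9 + 2.4·0.2 = 32.217, which is < 40.9
-0.49·14.9 + 0.44·0.2 = -7.213, which is < 0.6
This sign pattern matches Lower.

Lower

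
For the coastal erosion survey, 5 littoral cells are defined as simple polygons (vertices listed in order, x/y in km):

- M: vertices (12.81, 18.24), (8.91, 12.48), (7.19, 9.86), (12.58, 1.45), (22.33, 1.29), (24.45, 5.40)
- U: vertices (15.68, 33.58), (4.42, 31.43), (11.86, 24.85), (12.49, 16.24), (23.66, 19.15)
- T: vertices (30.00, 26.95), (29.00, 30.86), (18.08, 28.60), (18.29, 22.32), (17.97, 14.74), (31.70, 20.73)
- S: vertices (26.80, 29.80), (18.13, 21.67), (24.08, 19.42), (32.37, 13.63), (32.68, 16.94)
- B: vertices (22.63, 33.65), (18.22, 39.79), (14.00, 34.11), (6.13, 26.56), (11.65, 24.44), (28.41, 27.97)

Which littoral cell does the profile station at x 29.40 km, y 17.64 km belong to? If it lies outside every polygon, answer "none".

Cast a ray rightward from (29.40, 17.64). For each polygon, the edges (by vertex number in listed order) whose endpoints lie on opposite sides of y = 17.64, where each meets that height, and whether that is right or left of the point:
M: 1–2 at x≈12.404 (left), 6–1 at x≈13.354 (left) → 0 crossings.
U: 3–4 at x≈12.388 (left), 4–5 at x≈17.864 (left) → 0 crossings.
T: 4–5 at x≈18.092 (left), 5–6 at x≈24.617 (left) → 0 crossings.
S: 3–4 at x≈26.629 (left), 5–1 at x≈32.360 (right) → 1 crossing.
B: no edge straddles that height → 0 crossings.
Only S has an odd count, so the point is inside S.

S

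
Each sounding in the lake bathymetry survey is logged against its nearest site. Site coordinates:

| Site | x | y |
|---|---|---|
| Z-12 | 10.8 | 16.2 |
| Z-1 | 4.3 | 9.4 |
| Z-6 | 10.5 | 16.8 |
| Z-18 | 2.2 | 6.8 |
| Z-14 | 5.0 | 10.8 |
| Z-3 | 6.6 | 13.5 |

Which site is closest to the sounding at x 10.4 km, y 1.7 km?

Z-18

Squared distances to each site:
Z-12: 210.410; Z-1: 96.500; Z-6: 228.020; Z-18: 93.250; Z-14: 111.970; Z-3: 153.680.
Minimum at Z-18.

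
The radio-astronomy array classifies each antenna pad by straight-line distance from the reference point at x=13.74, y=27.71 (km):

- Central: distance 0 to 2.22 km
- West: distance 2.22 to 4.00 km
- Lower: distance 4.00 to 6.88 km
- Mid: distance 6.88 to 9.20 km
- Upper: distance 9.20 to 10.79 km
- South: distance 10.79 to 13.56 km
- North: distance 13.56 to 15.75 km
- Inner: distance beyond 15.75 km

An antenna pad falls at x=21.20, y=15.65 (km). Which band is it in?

Distance = √((21.20−13.74)² + (15.65−27.71)²) = √(55.652 + 145.444) = 14.181 km.
13.56 ≤ 14.181 < 15.75 → North.

North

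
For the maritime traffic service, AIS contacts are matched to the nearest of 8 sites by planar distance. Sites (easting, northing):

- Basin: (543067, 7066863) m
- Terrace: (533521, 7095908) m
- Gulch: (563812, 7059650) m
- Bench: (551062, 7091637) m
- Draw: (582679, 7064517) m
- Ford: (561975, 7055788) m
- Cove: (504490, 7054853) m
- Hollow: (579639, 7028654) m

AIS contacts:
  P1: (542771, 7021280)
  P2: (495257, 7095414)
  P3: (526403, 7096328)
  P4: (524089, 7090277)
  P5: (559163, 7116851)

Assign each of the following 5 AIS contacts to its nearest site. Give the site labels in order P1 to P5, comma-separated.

P1 → Hollow (d²=1413625300.00)
P2 → Terrace (d²=1464377732.00)
P3 → Terrace (d²=50842324.00)
P4 → Terrace (d²=120670785.00)
P5 → Bench (d²=701371997.00)

Hollow, Terrace, Terrace, Terrace, Bench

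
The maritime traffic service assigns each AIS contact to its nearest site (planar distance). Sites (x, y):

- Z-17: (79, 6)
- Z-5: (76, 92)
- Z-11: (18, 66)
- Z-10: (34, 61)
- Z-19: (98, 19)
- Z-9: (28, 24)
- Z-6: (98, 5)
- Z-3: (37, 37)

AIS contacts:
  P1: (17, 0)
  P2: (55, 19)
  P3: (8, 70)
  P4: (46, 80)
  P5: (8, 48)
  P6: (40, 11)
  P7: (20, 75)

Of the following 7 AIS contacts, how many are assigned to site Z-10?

1

P1 → Z-9
P2 → Z-3
P3 → Z-11
P4 → Z-10
P5 → Z-11
P6 → Z-9
P7 → Z-11
1 of the 7 goes to Z-10.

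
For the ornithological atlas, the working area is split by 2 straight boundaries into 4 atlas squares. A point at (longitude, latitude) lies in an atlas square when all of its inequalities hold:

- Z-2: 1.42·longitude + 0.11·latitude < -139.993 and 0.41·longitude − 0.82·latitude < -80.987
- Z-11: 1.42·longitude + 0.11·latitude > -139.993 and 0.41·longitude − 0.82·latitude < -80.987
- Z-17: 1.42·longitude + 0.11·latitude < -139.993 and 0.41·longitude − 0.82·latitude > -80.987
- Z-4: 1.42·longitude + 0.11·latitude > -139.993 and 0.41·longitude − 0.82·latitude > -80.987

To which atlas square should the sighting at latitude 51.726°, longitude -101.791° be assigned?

1.42·-101.791 + 0.11·51.726 = -138.853, which is > -139.993
0.41·-101.791 − 0.82·51.726 = -84.150, which is < -80.987
This sign pattern matches Z-11.

Z-11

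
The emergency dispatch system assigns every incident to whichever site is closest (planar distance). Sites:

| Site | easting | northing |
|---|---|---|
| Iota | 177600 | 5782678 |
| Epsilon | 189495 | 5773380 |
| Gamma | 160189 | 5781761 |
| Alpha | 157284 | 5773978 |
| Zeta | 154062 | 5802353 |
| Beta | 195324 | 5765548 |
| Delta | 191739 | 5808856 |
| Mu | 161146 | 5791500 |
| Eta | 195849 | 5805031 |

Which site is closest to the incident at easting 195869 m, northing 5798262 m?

Squared distances to each site:
Iota: 576617417.000; Epsilon: 659741800.000; Gamma: 1545345401.000; Alpha: 2078514881.000; Zeta: 1764561530.000; Beta: 1070502821.000; Delta: 129289736.000; Mu: 1251411373.000; Eta: 45819761.000.
Minimum at Eta.

Eta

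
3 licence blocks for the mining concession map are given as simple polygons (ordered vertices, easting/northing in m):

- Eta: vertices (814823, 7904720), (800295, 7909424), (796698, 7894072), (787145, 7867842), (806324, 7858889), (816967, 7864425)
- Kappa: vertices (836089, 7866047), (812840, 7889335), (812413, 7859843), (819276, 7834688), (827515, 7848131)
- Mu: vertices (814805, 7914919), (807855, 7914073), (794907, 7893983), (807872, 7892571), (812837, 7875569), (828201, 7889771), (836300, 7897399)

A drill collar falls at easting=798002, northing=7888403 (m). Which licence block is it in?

Eta

Cast a ray rightward from (798002, 7888403). For each polygon, the edges (by vertex number in listed order) whose endpoints lie on opposite sides of northing = 7888403, where each meets that height, and whether that is right or left of the point:
Eta: 3–4 at easting≈794633.3 (left), 6–1 at easting≈815691.2 (right) → 1 crossing.
Kappa: 1–2 at easting≈813770.4 (right), 2–3 at easting≈812826.5 (right) → 2 crossings.
Mu: 4–5 at easting≈809089.2 (right), 5–6 at easting≈826721.1 (right) → 2 crossings.
Only Eta has an odd count, so the point is inside Eta.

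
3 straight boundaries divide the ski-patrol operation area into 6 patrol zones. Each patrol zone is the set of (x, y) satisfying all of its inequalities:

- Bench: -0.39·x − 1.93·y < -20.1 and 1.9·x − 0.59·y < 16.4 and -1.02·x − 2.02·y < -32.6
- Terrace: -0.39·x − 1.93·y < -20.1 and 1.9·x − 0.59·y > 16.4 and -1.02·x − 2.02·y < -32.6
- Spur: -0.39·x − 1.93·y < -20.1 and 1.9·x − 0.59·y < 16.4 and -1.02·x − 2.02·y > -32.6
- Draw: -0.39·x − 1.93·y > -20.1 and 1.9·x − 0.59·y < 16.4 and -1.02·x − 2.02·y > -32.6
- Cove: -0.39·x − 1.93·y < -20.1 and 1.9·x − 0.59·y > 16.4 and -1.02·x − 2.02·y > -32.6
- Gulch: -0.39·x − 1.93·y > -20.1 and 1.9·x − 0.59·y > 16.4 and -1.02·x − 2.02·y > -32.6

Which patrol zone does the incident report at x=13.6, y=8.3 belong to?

-0.39·13.6 − 1.93·8.3 = -21.323, which is < -20.1
1.9·13.6 − 0.59·8.3 = 20.943, which is > 16.4
-1.02·13.6 − 2.02·8.3 = -30.638, which is > -32.6
This sign pattern matches Cove.

Cove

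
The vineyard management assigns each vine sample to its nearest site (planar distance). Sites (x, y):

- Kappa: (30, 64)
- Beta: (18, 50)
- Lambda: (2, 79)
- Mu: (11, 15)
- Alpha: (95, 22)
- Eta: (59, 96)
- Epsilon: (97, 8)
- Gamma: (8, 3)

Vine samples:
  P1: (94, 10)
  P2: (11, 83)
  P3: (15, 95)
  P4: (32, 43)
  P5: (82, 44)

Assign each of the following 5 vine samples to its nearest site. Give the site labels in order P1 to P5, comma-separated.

P1 → Epsilon (d²=13.00)
P2 → Lambda (d²=97.00)
P3 → Lambda (d²=425.00)
P4 → Beta (d²=245.00)
P5 → Alpha (d²=653.00)

Epsilon, Lambda, Lambda, Beta, Alpha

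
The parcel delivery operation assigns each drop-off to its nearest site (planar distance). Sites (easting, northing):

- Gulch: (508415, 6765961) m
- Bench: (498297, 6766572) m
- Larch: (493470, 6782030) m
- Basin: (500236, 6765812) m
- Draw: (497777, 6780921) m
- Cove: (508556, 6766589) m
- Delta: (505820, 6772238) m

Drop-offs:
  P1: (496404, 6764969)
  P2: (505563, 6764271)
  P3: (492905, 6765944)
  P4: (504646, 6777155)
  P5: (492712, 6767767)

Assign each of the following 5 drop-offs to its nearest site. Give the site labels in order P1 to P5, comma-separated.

P1 → Bench (d²=6153058.00)
P2 → Gulch (d²=10990004.00)
P3 → Bench (d²=29468048.00)
P4 → Delta (d²=25555165.00)
P5 → Bench (d²=32620250.00)

Bench, Gulch, Bench, Delta, Bench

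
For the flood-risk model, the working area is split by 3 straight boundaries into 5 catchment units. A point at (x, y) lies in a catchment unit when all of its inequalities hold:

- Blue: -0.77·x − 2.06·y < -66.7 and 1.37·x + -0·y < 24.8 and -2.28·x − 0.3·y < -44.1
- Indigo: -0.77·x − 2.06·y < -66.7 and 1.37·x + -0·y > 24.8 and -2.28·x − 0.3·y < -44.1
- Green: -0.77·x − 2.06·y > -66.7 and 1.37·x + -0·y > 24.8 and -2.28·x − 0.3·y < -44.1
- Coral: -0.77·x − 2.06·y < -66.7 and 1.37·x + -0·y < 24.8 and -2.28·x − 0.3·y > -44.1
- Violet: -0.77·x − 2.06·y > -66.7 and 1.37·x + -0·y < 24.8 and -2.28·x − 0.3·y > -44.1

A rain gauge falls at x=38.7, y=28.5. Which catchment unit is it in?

Indigo

-0.77·38.7 − 2.06·28.5 = -88.509, which is < -66.7
1.37·38.7 + -0·28.5 = 53.019, which is > 24.8
-2.28·38.7 − 0.3·28.5 = -96.786, which is < -44.1
This sign pattern matches Indigo.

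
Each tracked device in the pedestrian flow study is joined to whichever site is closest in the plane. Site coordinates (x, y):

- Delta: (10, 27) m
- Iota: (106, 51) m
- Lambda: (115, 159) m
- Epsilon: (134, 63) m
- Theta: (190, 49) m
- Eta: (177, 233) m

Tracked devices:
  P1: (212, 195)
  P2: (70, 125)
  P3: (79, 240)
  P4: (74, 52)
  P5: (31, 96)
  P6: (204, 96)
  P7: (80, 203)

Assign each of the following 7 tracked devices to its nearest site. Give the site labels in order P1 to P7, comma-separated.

P1 → Eta (d²=2669.00)
P2 → Lambda (d²=3181.00)
P3 → Lambda (d²=7857.00)
P4 → Iota (d²=1025.00)
P5 → Delta (d²=5202.00)
P6 → Theta (d²=2405.00)
P7 → Lambda (d²=3161.00)

Eta, Lambda, Lambda, Iota, Delta, Theta, Lambda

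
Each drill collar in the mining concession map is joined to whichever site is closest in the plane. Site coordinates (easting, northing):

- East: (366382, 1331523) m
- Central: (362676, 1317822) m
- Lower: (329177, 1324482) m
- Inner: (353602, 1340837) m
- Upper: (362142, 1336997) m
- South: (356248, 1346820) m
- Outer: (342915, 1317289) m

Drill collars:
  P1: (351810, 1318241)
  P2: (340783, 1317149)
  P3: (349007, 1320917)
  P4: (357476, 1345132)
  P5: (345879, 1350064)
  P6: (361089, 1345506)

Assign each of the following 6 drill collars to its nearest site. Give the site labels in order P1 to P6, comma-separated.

P1 → Outer (d²=80027329.00)
P2 → Outer (d²=4565024.00)
P3 → Outer (d²=50274848.00)
P4 → South (d²=4357328.00)
P5 → South (d²=118039697.00)
P6 → South (d²=25161877.00)

Outer, Outer, Outer, South, South, South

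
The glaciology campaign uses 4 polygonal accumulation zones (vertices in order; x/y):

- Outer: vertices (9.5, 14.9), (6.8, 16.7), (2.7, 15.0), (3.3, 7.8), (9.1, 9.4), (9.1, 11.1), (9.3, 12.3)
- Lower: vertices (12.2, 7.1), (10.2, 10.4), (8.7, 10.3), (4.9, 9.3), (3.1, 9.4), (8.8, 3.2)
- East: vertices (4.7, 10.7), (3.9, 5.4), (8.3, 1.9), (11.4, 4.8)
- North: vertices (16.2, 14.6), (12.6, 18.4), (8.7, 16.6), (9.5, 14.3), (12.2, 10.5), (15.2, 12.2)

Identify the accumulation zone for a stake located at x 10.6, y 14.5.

North

Cast a ray rightward from (10.6, 14.5). For each polygon, the edges (by vertex number in listed order) whose endpoints lie on opposite sides of y = 14.5, where each meets that height, and whether that is right or left of the point:
Outer: 3–4 at x≈2.74 (left), 7–1 at x≈9.47 (left) → 0 crossings.
Lower: no edge straddles that height → 0 crossings.
East: no edge straddles that height → 0 crossings.
North: 3–4 at x≈9.43 (left), 6–1 at x≈16.16 (right) → 1 crossing.
Only North has an odd count, so the point is inside North.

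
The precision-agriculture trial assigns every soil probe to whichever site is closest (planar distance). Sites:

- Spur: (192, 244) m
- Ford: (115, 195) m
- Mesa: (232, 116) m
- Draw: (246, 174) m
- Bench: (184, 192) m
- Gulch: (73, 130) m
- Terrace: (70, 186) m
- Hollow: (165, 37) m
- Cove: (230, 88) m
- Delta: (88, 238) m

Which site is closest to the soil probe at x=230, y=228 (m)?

Squared distances to each site:
Spur: 1700.000; Ford: 14314.000; Mesa: 12548.000; Draw: 3172.000; Bench: 3412.000; Gulch: 34253.000; Terrace: 27364.000; Hollow: 40706.000; Cove: 19600.000; Delta: 20264.000.
Minimum at Spur.

Spur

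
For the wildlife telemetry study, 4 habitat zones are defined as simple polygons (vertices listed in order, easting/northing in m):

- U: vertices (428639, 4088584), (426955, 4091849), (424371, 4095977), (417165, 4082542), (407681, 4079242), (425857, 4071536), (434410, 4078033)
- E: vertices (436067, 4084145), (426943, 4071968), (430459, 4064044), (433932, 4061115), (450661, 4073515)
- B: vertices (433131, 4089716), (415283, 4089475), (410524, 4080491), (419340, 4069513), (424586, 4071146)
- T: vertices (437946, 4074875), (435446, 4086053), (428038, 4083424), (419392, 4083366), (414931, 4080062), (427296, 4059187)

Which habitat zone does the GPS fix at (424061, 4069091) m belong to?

T

Cast a ray rightward from (424061, 4069091). For each polygon, the edges (by vertex number in listed order) whose endpoints lie on opposite sides of northing = 4069091, where each meets that height, and whether that is right or left of the point:
U: no edge straddles that height → 0 crossings.
E: 2–3 at easting≈428219.6 (right), 4–5 at easting≈444692.5 (right) → 2 crossings.
B: no edge straddles that height → 0 crossings.
T: 5–6 at easting≈421429.5 (left), 6–1 at easting≈434019.5 (right) → 1 crossing.
Only T has an odd count, so the point is inside T.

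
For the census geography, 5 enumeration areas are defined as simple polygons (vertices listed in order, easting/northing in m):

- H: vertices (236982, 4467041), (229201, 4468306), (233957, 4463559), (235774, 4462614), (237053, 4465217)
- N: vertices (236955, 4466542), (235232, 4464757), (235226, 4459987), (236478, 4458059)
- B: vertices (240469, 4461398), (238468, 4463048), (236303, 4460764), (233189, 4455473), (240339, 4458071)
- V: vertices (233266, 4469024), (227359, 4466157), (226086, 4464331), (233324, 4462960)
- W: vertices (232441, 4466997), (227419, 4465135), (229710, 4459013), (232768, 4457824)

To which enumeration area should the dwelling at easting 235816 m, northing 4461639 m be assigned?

N

Cast a ray rightward from (235816, 4461639). For each polygon, the edges (by vertex number in listed order) whose endpoints lie on opposite sides of northing = 4461639, where each meets that height, and whether that is right or left of the point:
H: no edge straddles that height → 0 crossings.
N: 2–3 at easting≈235228.1 (left), 4–1 at easting≈236679.3 (right) → 1 crossing.
B: 1–2 at easting≈240176.7 (right), 2–3 at easting≈237132.4 (right) → 2 crossings.
V: no edge straddles that height → 0 crossings.
W: 2–3 at easting≈228727.3 (left), 4–1 at easting≈232632.0 (left) → 0 crossings.
Only N has an odd count, so the point is inside N.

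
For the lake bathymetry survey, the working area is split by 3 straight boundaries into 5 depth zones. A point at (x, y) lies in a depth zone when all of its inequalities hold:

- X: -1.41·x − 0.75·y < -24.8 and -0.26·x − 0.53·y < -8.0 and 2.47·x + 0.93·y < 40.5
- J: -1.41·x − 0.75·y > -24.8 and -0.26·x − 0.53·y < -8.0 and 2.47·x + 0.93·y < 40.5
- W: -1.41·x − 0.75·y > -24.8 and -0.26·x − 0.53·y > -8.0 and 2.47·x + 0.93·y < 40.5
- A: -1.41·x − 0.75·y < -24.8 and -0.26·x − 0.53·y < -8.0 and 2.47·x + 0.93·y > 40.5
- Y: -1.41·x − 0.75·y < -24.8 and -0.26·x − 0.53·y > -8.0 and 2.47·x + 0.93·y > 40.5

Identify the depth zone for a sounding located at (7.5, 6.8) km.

W

-1.41·7.5 − 0.75·6.8 = -15.675, which is > -24.8
-0.26·7.5 − 0.53·6.8 = -5.554, which is > -8.0
2.47·7.5 + 0.93·6.8 = 24.849, which is < 40.5
This sign pattern matches W.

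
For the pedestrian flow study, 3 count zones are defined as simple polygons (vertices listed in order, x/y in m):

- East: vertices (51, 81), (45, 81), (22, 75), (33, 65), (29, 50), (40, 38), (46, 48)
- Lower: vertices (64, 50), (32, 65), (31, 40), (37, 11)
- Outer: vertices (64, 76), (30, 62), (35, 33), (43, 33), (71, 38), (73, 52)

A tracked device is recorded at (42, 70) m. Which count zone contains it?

East

Cast a ray rightward from (42, 70). For each polygon, the edges (by vertex number in listed order) whose endpoints lie on opposite sides of y = 70, where each meets that height, and whether that is right or left of the point:
East: 3–4 at x≈27.5 (left), 7–1 at x≈49.3 (right) → 1 crossing.
Lower: no edge straddles that height → 0 crossings.
Outer: 1–2 at x≈49.4 (right), 6–1 at x≈66.2 (right) → 2 crossings.
Only East has an odd count, so the point is inside East.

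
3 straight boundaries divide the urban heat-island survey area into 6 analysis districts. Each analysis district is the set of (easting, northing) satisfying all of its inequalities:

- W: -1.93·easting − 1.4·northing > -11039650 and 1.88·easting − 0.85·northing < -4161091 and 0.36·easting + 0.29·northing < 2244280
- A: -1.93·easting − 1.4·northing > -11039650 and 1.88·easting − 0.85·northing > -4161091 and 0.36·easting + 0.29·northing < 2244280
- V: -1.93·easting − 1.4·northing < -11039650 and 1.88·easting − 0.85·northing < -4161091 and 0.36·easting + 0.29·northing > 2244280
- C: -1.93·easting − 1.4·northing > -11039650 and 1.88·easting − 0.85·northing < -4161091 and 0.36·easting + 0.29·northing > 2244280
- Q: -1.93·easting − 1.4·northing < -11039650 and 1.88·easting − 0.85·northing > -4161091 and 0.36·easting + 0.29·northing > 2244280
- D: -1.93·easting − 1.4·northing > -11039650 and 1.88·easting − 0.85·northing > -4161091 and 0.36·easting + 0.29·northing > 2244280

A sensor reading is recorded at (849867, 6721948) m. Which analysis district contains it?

-1.93·849867 − 1.4·6721948 = -11050970.510, which is < -11039650
1.88·849867 − 0.85·6721948 = -4115905.840, which is > -4161091
0.36·849867 + 0.29·6721948 = 2255317.040, which is > 2244280
This sign pattern matches Q.

Q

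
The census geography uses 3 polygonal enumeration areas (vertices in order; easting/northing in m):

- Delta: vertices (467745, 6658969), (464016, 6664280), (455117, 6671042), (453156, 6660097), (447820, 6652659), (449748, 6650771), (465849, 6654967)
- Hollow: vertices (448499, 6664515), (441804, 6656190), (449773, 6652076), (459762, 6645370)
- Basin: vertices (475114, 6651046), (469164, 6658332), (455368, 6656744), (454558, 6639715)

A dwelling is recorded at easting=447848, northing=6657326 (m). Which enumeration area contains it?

Cast a ray rightward from (447848, 6657326). For each polygon, the edges (by vertex number in listed order) whose endpoints lie on opposite sides of northing = 6657326, where each meets that height, and whether that is right or left of the point:
Delta: 4–5 at easting≈451168.1 (right), 7–1 at easting≈466966.6 (right) → 2 crossings.
Hollow: 1–2 at easting≈442717.6 (left), 4–1 at easting≈452728.3 (right) → 1 crossing.
Basin: 1–2 at easting≈469985.5 (right), 2–3 at easting≈460424.2 (right) → 2 crossings.
Only Hollow has an odd count, so the point is inside Hollow.

Hollow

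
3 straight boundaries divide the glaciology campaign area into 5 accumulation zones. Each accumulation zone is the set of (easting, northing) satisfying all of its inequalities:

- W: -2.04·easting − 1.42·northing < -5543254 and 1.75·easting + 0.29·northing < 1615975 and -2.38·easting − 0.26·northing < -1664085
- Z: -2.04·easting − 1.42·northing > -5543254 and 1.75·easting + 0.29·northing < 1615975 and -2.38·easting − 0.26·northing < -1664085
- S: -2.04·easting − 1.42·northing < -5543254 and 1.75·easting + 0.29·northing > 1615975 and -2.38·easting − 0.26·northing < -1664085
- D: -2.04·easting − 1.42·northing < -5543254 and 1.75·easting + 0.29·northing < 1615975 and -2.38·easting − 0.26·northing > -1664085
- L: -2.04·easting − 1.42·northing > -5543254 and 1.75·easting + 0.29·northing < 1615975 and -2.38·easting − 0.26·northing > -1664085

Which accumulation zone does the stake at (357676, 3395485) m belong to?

-2.04·357676 − 1.42·3395485 = -5551247.740, which is < -5543254
1.75·357676 + 0.29·3395485 = 1610623.650, which is < 1615975
-2.38·357676 − 0.26·3395485 = -1734094.980, which is < -1664085
This sign pattern matches W.

W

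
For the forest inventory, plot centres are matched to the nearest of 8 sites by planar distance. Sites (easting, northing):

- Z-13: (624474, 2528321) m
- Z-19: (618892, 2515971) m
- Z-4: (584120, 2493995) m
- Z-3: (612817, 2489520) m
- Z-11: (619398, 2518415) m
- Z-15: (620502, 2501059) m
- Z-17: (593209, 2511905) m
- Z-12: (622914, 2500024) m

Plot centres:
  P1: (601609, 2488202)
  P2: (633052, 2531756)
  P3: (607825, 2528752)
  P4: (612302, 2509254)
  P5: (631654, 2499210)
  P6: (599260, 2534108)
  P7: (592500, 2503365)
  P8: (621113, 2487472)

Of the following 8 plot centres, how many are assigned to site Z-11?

1

P1 → Z-3
P2 → Z-13
P3 → Z-11
P4 → Z-19
P5 → Z-12
P6 → Z-17
P7 → Z-17
P8 → Z-3
1 of the 8 goes to Z-11.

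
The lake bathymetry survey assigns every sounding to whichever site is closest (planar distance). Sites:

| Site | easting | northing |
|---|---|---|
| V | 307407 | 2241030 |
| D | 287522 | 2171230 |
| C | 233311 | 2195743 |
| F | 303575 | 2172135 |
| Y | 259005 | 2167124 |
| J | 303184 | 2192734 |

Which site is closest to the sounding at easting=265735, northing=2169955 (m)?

Y

Squared distances to each site:
V: 6788211209.000; D: 476298994.000; C: 1716336720.000; F: 1436618000.000; Y: 53307461.000; J: 1921310442.000.
Minimum at Y.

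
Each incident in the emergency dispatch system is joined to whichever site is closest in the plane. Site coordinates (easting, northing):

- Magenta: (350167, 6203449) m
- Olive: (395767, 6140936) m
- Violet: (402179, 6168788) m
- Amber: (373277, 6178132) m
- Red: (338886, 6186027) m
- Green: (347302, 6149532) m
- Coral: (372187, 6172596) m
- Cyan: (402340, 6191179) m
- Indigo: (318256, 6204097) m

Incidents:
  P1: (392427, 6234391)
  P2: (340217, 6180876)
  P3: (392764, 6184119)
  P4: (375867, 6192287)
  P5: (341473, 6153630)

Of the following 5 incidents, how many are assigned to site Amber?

P1 → Cyan
P2 → Red
P3 → Cyan
P4 → Amber
P5 → Green
1 of the 5 goes to Amber.

1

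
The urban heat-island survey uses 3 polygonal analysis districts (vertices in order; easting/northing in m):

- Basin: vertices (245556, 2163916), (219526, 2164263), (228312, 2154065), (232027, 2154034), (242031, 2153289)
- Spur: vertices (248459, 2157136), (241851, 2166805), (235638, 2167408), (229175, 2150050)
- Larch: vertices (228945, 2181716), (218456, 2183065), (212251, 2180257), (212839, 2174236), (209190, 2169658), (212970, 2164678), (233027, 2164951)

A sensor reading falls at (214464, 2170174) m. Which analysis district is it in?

Cast a ray rightward from (214464, 2170174). For each polygon, the edges (by vertex number in listed order) whose endpoints lie on opposite sides of northing = 2170174, where each meets that height, and whether that is right or left of the point:
Basin: no edge straddles that height → 0 crossings.
Spur: no edge straddles that height → 0 crossings.
Larch: 4–5 at easting≈209601.3 (left), 7–1 at easting≈231755.3 (right) → 1 crossing.
Only Larch has an odd count, so the point is inside Larch.

Larch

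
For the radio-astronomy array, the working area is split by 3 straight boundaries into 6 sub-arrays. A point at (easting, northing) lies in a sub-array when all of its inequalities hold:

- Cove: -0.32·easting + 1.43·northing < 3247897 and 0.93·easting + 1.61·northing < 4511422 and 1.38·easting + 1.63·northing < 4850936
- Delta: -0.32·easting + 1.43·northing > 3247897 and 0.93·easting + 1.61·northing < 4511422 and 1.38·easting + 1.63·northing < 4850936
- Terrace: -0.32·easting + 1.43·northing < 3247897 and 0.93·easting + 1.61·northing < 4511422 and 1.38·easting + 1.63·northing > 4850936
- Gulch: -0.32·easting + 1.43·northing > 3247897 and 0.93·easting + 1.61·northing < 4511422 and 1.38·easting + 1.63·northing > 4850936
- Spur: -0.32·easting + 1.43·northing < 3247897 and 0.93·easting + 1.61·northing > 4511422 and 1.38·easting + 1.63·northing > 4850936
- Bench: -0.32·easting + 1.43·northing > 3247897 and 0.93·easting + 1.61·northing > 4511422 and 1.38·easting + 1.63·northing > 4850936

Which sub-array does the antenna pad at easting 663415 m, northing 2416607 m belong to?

-0.32·663415 + 1.43·2416607 = 3243455.210, which is < 3247897
0.93·663415 + 1.61·2416607 = 4507713.220, which is < 4511422
1.38·663415 + 1.63·2416607 = 4854582.110, which is > 4850936
This sign pattern matches Terrace.

Terrace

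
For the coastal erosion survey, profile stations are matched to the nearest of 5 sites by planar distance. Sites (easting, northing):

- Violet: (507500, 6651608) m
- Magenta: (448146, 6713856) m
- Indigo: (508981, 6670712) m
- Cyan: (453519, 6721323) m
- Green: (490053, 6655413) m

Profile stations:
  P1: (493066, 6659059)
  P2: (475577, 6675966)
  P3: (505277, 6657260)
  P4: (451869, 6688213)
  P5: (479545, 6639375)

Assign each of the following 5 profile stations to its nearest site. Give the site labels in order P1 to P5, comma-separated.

P1 → Green (d²=22371485.00)
P2 → Green (d²=631980385.00)
P3 → Violet (d²=36886833.00)
P4 → Magenta (d²=671424178.00)
P5 → Green (d²=367635508.00)

Green, Green, Violet, Magenta, Green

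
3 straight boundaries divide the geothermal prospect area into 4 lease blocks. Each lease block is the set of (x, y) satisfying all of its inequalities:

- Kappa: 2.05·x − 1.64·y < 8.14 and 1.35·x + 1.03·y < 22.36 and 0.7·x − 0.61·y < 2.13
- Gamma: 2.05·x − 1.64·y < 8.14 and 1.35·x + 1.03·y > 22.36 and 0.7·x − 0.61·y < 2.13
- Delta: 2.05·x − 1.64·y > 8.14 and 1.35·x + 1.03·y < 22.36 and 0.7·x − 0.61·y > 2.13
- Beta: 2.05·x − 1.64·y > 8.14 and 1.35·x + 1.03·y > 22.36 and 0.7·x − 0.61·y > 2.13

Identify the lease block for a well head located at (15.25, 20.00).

2.05·15.25 − 1.64·20.00 = -1.538, which is < 8.14
1.35·15.25 + 1.03·20.00 = 41.188, which is > 22.36
0.7·15.25 − 0.61·20.00 = -1.525, which is < 2.13
This sign pattern matches Gamma.

Gamma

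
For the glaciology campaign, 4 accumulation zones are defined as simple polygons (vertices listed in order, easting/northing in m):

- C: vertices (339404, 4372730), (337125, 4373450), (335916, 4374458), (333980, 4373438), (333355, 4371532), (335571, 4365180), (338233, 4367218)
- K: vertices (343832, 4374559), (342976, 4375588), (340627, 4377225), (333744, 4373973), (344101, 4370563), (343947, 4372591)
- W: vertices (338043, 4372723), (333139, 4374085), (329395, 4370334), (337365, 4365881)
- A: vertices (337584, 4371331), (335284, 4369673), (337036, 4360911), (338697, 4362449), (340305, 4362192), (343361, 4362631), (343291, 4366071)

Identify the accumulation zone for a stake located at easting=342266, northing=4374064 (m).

Cast a ray rightward from (342266, 4374064). For each polygon, the edges (by vertex number in listed order) whose endpoints lie on opposite sides of northing = 4374064, where each meets that height, and whether that is right or left of the point:
C: 2–3 at easting≈336388.6 (left), 3–4 at easting≈335168.2 (left) → 0 crossings.
K: 3–4 at easting≈333936.6 (left), 6–1 at easting≈343860.9 (right) → 1 crossing.
W: 1–2 at easting≈333214.6 (left), 2–3 at easting≈333118.0 (left) → 0 crossings.
A: no edge straddles that height → 0 crossings.
Only K has an odd count, so the point is inside K.

K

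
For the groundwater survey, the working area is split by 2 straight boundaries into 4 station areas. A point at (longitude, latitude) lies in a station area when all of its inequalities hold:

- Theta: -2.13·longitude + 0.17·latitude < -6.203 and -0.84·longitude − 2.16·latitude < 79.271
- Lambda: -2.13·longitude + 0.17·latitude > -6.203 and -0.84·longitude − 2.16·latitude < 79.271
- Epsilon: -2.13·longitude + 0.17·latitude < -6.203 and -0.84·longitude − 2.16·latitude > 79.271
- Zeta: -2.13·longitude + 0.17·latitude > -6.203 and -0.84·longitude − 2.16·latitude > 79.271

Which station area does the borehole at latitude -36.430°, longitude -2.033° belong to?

Zeta

-2.13·-2.033 + 0.17·-36.430 = -1.863, which is > -6.203
-0.84·-2.033 − 2.16·-36.430 = 80.397, which is > 79.271
This sign pattern matches Zeta.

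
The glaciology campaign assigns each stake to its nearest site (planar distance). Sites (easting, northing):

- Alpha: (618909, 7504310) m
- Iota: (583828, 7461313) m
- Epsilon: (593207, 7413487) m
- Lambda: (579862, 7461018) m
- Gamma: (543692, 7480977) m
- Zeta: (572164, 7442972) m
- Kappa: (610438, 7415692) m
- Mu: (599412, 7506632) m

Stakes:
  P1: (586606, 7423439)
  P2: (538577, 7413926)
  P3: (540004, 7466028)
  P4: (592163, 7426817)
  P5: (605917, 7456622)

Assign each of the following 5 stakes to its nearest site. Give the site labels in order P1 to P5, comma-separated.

Epsilon, Zeta, Gamma, Epsilon, Iota

P1 → Epsilon (d²=142615505.00)
P2 → Zeta (d²=1971756685.00)
P3 → Gamma (d²=237073945.00)
P4 → Epsilon (d²=178778836.00)
P5 → Iota (d²=509929402.00)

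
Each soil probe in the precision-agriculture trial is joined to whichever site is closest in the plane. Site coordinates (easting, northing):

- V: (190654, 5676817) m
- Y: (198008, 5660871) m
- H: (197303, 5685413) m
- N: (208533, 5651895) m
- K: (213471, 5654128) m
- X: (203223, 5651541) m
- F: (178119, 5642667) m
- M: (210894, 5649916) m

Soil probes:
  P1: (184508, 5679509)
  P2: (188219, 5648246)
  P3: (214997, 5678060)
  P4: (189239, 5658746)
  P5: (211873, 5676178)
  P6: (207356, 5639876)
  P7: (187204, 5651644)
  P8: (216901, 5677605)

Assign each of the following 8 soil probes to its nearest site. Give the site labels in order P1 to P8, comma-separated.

V, F, H, Y, H, M, F, H

P1 → V (d²=45020180.00)
P2 → F (d²=133135241.00)
P3 → H (d²=367144245.00)
P4 → Y (d²=81410986.00)
P5 → H (d²=297570125.00)
P6 → M (d²=113319044.00)
P7 → F (d²=163123754.00)
P8 → H (d²=445046468.00)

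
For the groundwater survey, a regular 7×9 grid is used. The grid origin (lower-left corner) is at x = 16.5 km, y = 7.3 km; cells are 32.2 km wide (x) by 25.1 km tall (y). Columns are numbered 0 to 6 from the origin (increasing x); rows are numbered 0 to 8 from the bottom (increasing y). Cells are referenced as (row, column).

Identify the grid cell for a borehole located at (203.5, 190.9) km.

Column index: ⌊(203.5 − 16.5) / 32.2⌋ = ⌊5.807⌋ = 5
Row offset from origin: ⌊(190.9 − 7.3) / 25.1⌋ = ⌊7.315⌋ = 7 → row 7

(7, 5)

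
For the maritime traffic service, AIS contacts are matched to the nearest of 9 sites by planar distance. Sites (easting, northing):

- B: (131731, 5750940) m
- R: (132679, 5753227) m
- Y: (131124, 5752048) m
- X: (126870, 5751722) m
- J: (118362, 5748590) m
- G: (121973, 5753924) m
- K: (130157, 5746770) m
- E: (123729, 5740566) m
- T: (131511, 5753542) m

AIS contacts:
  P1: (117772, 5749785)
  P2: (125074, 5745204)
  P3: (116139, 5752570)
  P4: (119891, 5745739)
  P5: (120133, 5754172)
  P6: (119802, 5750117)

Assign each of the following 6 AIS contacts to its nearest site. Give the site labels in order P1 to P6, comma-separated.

P1 → J (d²=1776125.00)
P2 → E (d²=23320069.00)
P3 → J (d²=20782129.00)
P4 → J (d²=10466042.00)
P5 → G (d²=3447104.00)
P6 → J (d²=4405329.00)

J, E, J, J, G, J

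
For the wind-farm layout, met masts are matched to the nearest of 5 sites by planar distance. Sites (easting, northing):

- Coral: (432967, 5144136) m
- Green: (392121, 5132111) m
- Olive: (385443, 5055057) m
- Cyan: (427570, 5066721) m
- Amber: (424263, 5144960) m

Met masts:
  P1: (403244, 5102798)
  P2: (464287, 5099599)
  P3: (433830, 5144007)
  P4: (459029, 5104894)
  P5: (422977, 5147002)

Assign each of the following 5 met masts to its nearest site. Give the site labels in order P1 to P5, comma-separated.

Green, Cyan, Coral, Coral, Amber

P1 → Green (d²=982973098.00)
P2 → Cyan (d²=2429100973.00)
P3 → Coral (d²=761410.00)
P4 → Coral (d²=2219162408.00)
P5 → Amber (d²=5823560.00)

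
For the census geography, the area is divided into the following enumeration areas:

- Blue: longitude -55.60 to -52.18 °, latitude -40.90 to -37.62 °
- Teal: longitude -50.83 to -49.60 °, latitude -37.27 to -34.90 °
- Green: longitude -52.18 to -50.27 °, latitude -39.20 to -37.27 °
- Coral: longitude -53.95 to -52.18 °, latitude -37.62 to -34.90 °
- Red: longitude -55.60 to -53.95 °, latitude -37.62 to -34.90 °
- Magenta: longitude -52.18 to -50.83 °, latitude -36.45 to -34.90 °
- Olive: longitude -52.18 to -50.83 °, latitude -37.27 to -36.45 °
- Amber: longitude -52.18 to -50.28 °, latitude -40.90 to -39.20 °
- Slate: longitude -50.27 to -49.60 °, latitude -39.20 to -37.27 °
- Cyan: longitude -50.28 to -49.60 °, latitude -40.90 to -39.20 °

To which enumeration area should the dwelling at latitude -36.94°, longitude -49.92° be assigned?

The point has longitude = -49.92 and latitude = -36.94.
Only Teal satisfies -50.83 ≤ longitude ≤ -49.60 and -37.27 ≤ latitude ≤ -34.90.

Teal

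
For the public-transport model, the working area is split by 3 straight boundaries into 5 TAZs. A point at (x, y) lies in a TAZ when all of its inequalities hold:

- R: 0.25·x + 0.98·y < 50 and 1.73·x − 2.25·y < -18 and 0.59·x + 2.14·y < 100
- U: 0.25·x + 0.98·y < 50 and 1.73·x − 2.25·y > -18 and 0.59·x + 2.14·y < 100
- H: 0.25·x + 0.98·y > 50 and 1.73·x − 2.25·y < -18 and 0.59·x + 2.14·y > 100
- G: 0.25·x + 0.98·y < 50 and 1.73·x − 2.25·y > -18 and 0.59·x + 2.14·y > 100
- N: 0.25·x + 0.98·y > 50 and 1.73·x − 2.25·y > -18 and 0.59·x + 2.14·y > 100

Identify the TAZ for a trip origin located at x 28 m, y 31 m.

0.25·28 + 0.98·31 = 37.380, which is < 50
1.73·28 − 2.25·31 = -21.310, which is < -18
0.59·28 + 2.14·31 = 82.860, which is < 100
This sign pattern matches R.

R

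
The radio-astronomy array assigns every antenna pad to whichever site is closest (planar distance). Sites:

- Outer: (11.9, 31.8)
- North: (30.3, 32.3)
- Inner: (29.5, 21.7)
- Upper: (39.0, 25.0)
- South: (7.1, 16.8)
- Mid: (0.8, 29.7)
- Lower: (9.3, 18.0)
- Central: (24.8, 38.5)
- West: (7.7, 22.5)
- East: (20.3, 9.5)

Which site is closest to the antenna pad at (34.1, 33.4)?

Squared distances to each site:
Outer: 495.400; North: 15.650; Inner: 158.050; Upper: 94.570; South: 1004.560; Mid: 1122.580; Lower: 852.200; Central: 112.500; West: 815.770; East: 761.650.
Minimum at North.

North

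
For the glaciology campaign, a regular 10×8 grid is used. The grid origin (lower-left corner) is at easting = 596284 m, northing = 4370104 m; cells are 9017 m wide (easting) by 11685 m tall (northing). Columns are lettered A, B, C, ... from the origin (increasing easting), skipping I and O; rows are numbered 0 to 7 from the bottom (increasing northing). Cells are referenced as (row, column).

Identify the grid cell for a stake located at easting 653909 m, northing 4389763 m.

Column index: ⌊(653909 − 596284) / 9017⌋ = ⌊6.391⌋ = 6 → column G
Row offset from origin: ⌊(4389763 − 4370104) / 11685⌋ = ⌊1.682⌋ = 1 → row 1

(1, G)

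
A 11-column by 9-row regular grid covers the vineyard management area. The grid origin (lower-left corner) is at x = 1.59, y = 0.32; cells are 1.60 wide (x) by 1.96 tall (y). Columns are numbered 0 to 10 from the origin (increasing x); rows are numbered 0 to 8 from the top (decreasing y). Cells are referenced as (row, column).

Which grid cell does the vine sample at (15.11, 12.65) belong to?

(2, 8)

Column index: ⌊(15.11 − 1.59) / 1.60⌋ = ⌊8.450⌋ = 8
Row offset from origin: ⌊(12.65 − 0.32) / 1.96⌋ = ⌊6.291⌋ = 6 → row 2 (counted from top)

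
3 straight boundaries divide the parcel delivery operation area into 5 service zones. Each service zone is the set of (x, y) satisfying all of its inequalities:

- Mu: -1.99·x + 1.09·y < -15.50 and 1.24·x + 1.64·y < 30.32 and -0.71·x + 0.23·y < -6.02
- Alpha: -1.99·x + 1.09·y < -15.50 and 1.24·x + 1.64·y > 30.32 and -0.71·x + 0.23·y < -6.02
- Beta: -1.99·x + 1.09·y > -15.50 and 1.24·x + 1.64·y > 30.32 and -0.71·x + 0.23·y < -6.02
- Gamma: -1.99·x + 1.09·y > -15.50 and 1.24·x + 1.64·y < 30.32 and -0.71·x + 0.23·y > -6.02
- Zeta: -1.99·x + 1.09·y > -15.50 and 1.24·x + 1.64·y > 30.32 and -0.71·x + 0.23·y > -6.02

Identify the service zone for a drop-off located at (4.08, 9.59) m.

Gamma

-1.99·4.08 + 1.09·9.59 = 2.334, which is > -15.50
1.24·4.08 + 1.64·9.59 = 20.787, which is < 30.32
-0.71·4.08 + 0.23·9.59 = -0.691, which is > -6.02
This sign pattern matches Gamma.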